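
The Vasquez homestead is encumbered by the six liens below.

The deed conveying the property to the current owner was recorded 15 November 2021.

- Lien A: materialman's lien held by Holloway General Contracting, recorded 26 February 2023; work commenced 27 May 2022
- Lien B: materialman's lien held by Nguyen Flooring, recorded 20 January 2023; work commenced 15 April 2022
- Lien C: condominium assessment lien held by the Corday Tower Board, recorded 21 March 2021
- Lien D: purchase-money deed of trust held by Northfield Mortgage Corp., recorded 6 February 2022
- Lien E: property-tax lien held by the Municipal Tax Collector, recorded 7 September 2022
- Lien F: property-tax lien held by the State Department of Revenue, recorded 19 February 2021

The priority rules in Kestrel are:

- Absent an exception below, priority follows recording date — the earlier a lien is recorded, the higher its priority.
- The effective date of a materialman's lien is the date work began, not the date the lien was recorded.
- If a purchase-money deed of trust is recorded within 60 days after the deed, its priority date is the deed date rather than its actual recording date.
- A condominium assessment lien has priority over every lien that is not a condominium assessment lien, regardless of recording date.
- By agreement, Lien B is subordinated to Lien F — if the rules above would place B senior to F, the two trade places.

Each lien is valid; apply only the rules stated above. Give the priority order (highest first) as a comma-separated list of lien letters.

Effective dates: A relates back to 27 May 2022 (work commenced); B relates back to 15 April 2022 (work commenced); D was recorded 83 days after the deed, outside the 60-day window, so it keeps its recording date.
C, as a condominium assessment lien, has superpriority and ranks first.
The other liens, earliest effective date first: F (19 February 2021), D (6 February 2022), B (15 April 2022), A (27 May 2022), E (7 September 2022).
B already ranks below F; the subordination has no effect.

C, F, D, B, A, E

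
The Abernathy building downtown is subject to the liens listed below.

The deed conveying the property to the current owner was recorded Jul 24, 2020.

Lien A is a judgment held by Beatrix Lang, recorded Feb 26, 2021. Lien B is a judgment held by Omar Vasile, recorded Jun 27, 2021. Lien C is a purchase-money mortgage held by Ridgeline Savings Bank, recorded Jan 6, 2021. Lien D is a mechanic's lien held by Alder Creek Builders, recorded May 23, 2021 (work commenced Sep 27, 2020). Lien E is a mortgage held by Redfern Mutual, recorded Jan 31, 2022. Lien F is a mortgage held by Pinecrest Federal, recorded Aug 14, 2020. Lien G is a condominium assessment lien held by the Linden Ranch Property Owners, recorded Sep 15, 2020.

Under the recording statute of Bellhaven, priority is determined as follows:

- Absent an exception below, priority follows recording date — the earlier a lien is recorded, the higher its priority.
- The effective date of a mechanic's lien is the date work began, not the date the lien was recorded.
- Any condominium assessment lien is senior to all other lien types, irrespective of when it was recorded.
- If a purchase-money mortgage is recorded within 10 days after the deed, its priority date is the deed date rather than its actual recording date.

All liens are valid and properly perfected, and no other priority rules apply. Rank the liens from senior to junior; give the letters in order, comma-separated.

Effective dates: C was recorded 166 days after the deed — beyond 10 days — so no relation-back applies; D relates back to Sep 27, 2020 (work commenced).
G is a condominium assessment lien and takes priority over every other lien.
Remaining liens by effective date: F (Aug 14, 2020), D (Sep 27, 2020), C (Jan 6, 2021), A (Feb 26, 2021), B (Jun 27, 2021), E (Jan 31, 2022).

G, F, D, C, A, B, E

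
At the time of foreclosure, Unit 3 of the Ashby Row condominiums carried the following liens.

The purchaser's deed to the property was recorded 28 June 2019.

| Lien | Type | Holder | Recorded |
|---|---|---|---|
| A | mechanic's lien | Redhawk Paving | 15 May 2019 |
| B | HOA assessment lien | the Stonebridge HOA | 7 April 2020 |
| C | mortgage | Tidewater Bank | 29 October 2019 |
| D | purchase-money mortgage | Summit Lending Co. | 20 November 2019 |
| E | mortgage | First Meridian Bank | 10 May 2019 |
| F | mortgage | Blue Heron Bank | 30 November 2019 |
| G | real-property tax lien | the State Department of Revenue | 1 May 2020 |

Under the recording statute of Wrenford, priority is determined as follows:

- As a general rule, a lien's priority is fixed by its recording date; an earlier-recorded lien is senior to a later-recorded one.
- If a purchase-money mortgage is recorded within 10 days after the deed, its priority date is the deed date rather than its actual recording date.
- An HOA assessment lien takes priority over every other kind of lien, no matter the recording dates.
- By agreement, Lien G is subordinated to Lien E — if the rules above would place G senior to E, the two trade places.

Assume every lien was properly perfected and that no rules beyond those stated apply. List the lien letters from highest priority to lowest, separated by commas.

Effective dates: D missed the 10-day window (145 days after the deed), so its recording date stands.
B is an HOA assessment lien and takes priority over every other lien.
Ordering the rest by effective date: E (10 May 2019), A (15 May 2019), C (29 October 2019), D (20 November 2019), F (30 November 2019), G (1 May 2020).
Since G is not senior to E, the subordination leaves the order unchanged.

B, E, A, C, D, F, G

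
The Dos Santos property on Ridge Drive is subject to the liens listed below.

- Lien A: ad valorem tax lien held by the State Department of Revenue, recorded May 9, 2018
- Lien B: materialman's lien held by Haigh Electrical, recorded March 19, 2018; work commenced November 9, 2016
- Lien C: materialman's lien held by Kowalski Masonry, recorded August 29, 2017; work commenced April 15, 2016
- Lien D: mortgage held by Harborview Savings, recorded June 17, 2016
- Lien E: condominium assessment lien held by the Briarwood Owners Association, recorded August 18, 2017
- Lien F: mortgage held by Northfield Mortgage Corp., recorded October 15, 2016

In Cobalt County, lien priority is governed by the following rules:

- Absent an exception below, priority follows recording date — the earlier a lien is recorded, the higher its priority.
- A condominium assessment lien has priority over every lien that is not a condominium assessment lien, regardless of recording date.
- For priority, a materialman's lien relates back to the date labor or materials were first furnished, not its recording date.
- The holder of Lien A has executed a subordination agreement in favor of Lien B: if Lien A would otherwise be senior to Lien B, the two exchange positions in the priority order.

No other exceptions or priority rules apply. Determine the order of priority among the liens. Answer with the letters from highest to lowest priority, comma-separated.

E, C, D, F, B, A

Effective dates: B is treated as recorded November 9, 2016, the work-commencement date; C is treated as recorded April 15, 2016, the work-commencement date.
E, as a condominium assessment lien, has superpriority and ranks first.
The other liens, earliest effective date first: C (April 15, 2016), D (June 17, 2016), F (October 15, 2016), B (November 9, 2016), A (May 9, 2018).
A is already junior to B, so the subordination agreement changes nothing.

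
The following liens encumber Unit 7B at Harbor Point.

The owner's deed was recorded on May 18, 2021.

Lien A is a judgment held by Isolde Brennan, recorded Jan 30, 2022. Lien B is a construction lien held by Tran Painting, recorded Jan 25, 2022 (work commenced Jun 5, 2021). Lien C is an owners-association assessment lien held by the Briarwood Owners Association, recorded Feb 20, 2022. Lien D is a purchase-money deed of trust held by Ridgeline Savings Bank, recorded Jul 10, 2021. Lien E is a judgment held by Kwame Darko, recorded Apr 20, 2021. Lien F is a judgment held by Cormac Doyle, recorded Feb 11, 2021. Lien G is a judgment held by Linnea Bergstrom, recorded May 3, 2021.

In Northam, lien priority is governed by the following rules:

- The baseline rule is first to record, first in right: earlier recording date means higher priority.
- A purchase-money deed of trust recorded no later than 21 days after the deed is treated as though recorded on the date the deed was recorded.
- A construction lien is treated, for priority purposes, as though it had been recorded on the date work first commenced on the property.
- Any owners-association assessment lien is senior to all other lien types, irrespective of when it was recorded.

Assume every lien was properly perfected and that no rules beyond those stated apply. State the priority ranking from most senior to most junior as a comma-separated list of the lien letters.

C, F, E, G, B, D, A

Effective dates after the stated exceptions: B is treated as recorded Jun 5, 2021, the work-commencement date; D was recorded 53 days after the deed — beyond 21 days — so no relation-back applies.
C is an owners-association assessment lien and takes priority over every other lien.
Ordering the rest by effective date: F (Feb 11, 2021), E (Apr 20, 2021), G (May 3, 2021), B (Jun 5, 2021), D (Jul 10, 2021), A (Jan 30, 2022).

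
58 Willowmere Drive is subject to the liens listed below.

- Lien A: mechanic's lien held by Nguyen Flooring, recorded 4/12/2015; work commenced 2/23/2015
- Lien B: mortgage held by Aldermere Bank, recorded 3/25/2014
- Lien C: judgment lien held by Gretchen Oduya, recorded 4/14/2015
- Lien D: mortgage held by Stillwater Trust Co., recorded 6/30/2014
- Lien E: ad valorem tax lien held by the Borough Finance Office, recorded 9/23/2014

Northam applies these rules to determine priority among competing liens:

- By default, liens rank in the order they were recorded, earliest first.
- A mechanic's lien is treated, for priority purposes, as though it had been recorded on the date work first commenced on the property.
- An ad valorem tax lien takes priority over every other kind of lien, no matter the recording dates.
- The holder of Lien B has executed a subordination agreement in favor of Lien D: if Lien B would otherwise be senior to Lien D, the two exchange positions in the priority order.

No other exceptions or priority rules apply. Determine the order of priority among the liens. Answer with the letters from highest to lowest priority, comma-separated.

E, D, B, A, C

Effective dates after the stated exceptions: A relates back to 2/23/2015 (work commenced).
E is an ad valorem tax lien, so it outranks all other liens regardless of date.
Ordering the rest by effective date: B (3/25/2014), D (6/30/2014), A (2/23/2015), C (4/14/2015).
B is senior to D before the subordination, so the two trade places.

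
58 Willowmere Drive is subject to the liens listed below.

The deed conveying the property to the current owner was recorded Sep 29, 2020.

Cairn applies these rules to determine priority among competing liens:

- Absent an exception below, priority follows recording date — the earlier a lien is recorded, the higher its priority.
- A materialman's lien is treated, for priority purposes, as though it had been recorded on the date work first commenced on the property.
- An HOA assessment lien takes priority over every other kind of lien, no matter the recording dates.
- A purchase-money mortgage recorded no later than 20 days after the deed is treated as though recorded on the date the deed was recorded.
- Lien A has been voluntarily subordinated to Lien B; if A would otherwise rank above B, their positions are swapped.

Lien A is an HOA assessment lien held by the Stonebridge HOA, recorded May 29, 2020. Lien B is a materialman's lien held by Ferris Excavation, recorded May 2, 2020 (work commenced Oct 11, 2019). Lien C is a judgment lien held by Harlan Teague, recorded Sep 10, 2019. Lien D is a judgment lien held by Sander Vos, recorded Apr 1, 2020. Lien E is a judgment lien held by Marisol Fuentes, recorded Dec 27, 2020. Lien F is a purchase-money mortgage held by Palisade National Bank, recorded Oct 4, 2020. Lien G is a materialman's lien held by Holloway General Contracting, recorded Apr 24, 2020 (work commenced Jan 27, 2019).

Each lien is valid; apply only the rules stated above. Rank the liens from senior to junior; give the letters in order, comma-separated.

B, G, C, A, D, F, E

First, effective dates: B's effective date is Oct 11, 2019, when work began; F relates back to the deed date Sep 29, 2020; G's effective date is Jan 27, 2019, when work began.
As an HOA assessment lien, A is senior to every other lien.
Remaining liens by effective date: G (Jan 27, 2019), C (Sep 10, 2019), B (Oct 11, 2019), D (Apr 1, 2020), F (Sep 29, 2020), E (Dec 27, 2020).
A would otherwise be senior to B, so under the subordination agreement A and B exchange positions.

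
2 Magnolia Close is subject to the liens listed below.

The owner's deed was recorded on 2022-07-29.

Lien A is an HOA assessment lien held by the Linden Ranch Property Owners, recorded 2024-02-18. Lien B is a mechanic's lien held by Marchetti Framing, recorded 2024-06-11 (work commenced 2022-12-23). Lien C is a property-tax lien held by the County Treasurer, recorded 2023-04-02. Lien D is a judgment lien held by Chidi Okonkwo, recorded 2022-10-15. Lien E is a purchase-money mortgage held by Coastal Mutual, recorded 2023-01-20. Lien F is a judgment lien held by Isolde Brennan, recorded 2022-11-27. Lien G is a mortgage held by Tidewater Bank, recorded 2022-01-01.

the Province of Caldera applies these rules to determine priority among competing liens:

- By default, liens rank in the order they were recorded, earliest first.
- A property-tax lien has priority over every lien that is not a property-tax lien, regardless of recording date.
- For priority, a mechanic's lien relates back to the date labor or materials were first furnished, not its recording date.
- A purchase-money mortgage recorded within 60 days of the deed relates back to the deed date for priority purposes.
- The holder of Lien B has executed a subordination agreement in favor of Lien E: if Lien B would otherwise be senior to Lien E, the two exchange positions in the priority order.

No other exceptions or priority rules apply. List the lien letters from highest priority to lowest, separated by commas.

First, effective dates: B relates back to 2022-12-23 (work commenced); E was recorded 175 days after the deed — beyond 60 days — so no relation-back applies.
C, as a property-tax lien, has superpriority and ranks first.
Remaining liens by effective date: G (2022-01-01), D (2022-10-15), F (2022-11-27), B (2022-12-23), E (2023-01-20), A (2024-02-18).
B is senior to E before the subordination, so the two trade places.

C, G, D, F, E, B, A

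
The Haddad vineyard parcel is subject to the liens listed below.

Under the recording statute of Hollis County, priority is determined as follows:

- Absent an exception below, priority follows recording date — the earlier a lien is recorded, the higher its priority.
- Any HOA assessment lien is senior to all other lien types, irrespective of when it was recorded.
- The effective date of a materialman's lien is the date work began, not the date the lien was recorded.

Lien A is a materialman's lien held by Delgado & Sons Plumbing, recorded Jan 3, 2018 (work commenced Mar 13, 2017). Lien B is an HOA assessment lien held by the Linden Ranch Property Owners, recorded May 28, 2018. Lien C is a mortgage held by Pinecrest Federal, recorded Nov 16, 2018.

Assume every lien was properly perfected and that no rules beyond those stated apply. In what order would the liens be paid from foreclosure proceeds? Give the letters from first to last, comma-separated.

B, A, C

Effective dates after the stated exceptions: A's effective date is Mar 13, 2017, when work began.
B is an HOA assessment lien and takes priority over every other lien.
Among the remaining liens, by effective date: A (Mar 13, 2017), C (Nov 16, 2018).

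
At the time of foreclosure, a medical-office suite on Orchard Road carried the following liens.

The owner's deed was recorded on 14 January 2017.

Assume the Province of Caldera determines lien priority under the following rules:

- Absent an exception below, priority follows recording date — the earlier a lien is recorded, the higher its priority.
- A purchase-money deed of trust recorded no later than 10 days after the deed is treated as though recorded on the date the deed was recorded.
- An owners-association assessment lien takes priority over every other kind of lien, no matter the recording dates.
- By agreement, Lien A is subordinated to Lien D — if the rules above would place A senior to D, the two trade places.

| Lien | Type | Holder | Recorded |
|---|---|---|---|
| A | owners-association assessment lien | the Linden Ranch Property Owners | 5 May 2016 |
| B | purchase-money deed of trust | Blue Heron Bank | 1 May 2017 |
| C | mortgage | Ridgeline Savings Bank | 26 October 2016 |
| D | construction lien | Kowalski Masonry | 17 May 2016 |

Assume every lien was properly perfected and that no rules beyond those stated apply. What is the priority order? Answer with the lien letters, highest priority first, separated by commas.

Effective dates: B was recorded 107 days after the deed, outside the 10-day window, so it keeps its recording date.
A is an owners-association assessment lien, so it outranks all other liens regardless of date.
The other liens, earliest effective date first: D (17 May 2016), C (26 October 2016), B (1 May 2017).
A would otherwise be senior to D, so under the subordination agreement A and D exchange positions.

D, A, C, B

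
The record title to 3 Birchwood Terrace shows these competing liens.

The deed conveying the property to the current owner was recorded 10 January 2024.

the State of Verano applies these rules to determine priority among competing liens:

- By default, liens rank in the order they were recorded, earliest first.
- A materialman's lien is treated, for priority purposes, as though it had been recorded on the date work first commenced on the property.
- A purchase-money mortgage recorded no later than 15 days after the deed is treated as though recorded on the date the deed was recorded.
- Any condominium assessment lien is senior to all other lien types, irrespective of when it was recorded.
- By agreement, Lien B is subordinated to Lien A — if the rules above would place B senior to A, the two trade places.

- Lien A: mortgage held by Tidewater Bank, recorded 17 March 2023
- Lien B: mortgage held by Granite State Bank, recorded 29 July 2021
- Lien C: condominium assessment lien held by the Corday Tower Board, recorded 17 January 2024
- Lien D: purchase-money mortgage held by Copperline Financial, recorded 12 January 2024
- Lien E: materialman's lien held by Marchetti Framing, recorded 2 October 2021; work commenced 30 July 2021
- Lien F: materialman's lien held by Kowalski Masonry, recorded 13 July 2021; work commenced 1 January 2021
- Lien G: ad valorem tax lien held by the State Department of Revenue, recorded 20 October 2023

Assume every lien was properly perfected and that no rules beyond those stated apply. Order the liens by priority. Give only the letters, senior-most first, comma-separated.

C, F, A, E, B, G, D

Effective dates after the stated exceptions: D relates back to the deed date 10 January 2024; E's effective date is 30 July 2021, when work began; F relates back to 1 January 2021 (work commenced).
C, as a condominium assessment lien, has superpriority and ranks first.
Remaining liens by effective date: F (1 January 2021), B (29 July 2021), E (30 July 2021), A (17 March 2023), G (20 October 2023), D (10 January 2024).
B is senior to A before the subordination, so the two trade places.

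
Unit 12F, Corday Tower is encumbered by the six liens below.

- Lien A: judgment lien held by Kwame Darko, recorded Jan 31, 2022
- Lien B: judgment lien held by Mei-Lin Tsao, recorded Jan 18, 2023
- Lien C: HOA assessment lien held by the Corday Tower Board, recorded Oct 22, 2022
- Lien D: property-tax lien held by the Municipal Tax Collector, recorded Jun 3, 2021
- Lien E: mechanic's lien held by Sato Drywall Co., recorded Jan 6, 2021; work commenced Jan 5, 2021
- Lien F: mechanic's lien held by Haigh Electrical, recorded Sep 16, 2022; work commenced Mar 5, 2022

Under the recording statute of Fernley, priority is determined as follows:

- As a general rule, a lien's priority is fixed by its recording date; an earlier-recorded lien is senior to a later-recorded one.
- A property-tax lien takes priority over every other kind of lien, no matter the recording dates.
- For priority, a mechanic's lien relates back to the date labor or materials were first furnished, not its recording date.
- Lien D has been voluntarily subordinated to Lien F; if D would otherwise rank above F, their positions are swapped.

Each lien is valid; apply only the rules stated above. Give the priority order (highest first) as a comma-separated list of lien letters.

Effective dates: E's effective date is Jan 5, 2021, when work began; F relates back to Mar 5, 2022 (work commenced).
D, as a property-tax lien, has superpriority and ranks first.
The other liens, earliest effective date first: E (Jan 5, 2021), A (Jan 31, 2022), F (Mar 5, 2022), C (Oct 22, 2022), B (Jan 18, 2023).
D is senior to F before the subordination, so the two trade places.

F, E, A, D, C, B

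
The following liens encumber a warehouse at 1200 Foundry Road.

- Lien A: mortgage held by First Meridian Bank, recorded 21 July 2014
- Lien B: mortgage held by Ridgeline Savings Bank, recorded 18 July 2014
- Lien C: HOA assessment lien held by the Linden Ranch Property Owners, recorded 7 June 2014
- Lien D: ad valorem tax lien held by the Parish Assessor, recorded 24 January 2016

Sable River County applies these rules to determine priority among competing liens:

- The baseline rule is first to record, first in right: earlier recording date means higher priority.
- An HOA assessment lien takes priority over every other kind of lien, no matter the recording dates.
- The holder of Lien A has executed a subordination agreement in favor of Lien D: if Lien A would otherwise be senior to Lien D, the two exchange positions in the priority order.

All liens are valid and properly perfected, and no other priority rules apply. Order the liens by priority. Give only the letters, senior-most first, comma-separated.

C, B, D, A

As an HOA assessment lien, C is senior to every other lien.
Ordering the rest by effective date: B (18 July 2014), A (21 July 2014), D (24 January 2016).
The subordination applies — A was senior to D — so A and D swap.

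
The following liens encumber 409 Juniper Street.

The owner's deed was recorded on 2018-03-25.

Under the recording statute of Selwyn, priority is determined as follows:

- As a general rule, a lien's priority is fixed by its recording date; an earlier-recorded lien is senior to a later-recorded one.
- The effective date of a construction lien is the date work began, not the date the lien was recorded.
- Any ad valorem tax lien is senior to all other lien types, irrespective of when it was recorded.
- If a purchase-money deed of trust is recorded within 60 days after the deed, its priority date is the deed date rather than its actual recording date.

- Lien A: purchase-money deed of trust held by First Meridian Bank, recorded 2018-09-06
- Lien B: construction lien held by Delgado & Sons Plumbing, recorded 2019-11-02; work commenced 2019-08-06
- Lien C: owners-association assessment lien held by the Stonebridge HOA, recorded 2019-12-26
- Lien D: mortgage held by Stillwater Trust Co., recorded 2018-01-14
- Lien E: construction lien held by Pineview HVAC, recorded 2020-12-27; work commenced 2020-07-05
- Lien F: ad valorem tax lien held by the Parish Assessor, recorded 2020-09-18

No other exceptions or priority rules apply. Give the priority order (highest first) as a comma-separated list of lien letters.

First, effective dates: A was recorded 165 days after the deed, outside the 60-day window, so it keeps its recording date; B relates back to 2019-08-06 (work commenced); E is treated as recorded 2020-07-05, the work-commencement date.
F, as an ad valorem tax lien, has superpriority and ranks first.
Among the remaining liens, by effective date: D (2018-01-14), A (2018-09-06), B (2019-08-06), C (2019-12-26), E (2020-07-05).

F, D, A, B, C, E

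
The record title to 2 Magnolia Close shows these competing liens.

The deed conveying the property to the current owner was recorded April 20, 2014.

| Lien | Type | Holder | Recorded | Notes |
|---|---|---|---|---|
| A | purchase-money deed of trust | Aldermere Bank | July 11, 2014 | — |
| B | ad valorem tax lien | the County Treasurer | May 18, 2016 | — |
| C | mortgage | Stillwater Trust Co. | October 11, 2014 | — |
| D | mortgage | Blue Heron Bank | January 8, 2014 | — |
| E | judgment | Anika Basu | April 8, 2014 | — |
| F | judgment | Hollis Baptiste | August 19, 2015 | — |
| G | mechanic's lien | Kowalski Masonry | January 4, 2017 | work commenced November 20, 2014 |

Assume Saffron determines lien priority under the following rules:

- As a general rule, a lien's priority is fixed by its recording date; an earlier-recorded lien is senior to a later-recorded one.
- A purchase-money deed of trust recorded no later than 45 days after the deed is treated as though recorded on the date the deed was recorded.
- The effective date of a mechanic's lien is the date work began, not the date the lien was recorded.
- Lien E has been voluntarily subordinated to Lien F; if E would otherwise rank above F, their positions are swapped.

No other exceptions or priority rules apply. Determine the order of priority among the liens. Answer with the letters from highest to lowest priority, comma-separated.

D, F, A, C, G, E, B

Adjusting effective dates: A was recorded 82 days after the deed, outside the 45-day window, so it keeps its recording date; G's effective date is November 20, 2014, when work began.
By effective date, earliest first: D (January 8, 2014), E (April 8, 2014), A (July 11, 2014), C (October 11, 2014), G (November 20, 2014), F (August 19, 2015), B (May 18, 2016).
E is senior to F before the subordination, so the two trade places.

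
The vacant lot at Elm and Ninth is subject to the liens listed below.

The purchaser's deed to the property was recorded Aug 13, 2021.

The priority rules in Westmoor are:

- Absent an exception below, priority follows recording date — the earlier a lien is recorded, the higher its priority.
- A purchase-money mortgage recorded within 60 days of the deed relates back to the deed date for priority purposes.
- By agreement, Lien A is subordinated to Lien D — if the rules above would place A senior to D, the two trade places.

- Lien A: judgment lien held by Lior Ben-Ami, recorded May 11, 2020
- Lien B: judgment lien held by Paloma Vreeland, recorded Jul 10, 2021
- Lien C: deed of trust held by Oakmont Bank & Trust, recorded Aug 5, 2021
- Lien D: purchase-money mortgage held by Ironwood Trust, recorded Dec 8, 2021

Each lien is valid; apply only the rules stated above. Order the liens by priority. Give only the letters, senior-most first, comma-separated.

Effective dates: D was recorded 117 days after the deed, outside the 60-day window, so it keeps its recording date.
By effective date: A (May 11, 2020), B (Jul 10, 2021), C (Aug 5, 2021), D (Dec 8, 2021).
A is senior to D before the subordination, so the two trade places.

D, B, C, A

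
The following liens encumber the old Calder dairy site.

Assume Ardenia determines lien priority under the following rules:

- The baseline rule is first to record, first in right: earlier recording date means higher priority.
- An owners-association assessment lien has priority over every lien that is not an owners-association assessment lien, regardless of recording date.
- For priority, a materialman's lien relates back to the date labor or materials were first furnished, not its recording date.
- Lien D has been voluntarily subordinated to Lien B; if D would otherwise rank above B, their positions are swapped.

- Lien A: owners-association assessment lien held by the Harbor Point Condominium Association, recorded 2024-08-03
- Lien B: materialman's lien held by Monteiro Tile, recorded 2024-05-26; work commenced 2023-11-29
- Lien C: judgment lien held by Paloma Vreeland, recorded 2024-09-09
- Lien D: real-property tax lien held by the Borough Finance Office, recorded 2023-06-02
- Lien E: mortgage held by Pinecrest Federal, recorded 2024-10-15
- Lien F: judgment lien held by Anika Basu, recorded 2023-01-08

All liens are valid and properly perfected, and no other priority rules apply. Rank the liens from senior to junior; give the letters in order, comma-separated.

A, F, B, D, C, E

Adjusting effective dates: B's effective date is 2023-11-29, when work began.
A, as an owners-association assessment lien, has superpriority and ranks first.
Remaining liens by effective date: F (2023-01-08), D (2023-06-02), B (2023-11-29), C (2024-09-09), E (2024-10-15).
Because D would otherwise rank above B, the subordination swaps them.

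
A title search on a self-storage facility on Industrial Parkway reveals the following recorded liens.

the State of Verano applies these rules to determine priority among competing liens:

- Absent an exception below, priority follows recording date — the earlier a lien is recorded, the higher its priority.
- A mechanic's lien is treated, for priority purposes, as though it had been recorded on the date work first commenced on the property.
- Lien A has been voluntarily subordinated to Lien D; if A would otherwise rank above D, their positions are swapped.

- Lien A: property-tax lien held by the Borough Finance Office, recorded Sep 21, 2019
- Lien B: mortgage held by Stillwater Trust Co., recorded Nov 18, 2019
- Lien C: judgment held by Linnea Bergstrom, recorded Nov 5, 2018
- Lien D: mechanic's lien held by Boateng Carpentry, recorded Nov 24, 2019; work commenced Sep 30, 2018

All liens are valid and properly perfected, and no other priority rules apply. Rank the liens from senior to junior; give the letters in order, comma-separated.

D, C, A, B

Effective dates after the stated exceptions: D's effective date is Sep 30, 2018, when work began.
Sorted by effective date: D (Sep 30, 2018), C (Nov 5, 2018), A (Sep 21, 2019), B (Nov 18, 2019).
A already ranks below D; the subordination has no effect.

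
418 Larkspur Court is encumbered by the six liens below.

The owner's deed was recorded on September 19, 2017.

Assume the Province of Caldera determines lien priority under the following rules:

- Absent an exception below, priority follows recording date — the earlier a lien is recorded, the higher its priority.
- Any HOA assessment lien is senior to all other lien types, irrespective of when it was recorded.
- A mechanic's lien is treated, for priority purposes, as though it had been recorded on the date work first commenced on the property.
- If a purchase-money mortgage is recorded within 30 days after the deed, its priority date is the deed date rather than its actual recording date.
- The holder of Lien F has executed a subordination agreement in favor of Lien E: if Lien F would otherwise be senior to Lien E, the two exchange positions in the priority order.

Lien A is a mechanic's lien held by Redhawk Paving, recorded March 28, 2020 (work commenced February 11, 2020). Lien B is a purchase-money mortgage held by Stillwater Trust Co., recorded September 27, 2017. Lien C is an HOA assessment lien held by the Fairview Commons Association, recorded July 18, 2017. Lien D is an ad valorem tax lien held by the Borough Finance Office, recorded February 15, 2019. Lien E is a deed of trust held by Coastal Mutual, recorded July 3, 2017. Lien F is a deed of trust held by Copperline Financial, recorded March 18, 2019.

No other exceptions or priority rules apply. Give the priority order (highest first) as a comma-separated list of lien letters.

C, E, B, D, F, A

Effective dates: A relates back to February 11, 2020 (work commenced); B relates back to the deed date September 19, 2017.
As an HOA assessment lien, C is senior to every other lien.
Remaining liens by effective date: E (July 3, 2017), B (September 19, 2017), D (February 15, 2019), F (March 18, 2019), A (February 11, 2020).
F is already junior to E, so the subordination agreement changes nothing.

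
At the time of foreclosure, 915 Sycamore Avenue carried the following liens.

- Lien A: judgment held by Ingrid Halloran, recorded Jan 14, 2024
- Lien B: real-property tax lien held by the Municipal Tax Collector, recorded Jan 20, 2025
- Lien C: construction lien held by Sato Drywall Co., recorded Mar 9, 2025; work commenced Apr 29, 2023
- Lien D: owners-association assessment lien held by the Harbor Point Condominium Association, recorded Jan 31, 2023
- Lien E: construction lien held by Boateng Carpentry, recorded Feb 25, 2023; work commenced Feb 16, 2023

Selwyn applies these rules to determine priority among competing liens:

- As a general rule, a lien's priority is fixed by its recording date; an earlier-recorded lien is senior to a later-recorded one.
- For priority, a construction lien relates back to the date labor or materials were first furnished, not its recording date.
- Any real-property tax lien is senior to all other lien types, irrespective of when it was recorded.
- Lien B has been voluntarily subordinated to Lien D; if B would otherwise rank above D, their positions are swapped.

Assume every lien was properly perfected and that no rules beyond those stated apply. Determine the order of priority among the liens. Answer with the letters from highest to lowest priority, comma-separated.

D, B, E, C, A

Adjusting effective dates: C is treated as recorded Apr 29, 2023, the work-commencement date; E's effective date is Feb 16, 2023, when work began.
As a real-property tax lien, B is senior to every other lien.
Among the remaining liens, by effective date: D (Jan 31, 2023), E (Feb 16, 2023), C (Apr 29, 2023), A (Jan 14, 2024).
B would otherwise be senior to D, so under the subordination agreement B and D exchange positions.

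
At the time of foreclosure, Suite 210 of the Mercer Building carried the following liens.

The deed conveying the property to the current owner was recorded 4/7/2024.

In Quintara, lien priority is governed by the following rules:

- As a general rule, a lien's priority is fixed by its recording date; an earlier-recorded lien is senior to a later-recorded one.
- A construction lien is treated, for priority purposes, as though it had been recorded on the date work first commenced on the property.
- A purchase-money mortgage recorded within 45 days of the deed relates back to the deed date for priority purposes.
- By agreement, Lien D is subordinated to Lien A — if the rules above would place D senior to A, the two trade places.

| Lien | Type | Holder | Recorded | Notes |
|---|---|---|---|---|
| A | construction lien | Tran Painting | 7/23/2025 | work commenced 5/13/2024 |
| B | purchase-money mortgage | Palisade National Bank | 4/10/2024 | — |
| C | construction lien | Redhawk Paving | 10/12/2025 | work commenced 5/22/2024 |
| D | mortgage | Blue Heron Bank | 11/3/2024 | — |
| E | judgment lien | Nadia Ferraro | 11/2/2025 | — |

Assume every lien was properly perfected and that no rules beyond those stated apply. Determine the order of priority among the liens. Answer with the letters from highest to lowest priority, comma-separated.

Effective dates: A is treated as recorded 5/13/2024, the work-commencement date; B's effective date is the deed date, 4/7/2024; C relates back to 5/22/2024 (work commenced).
By effective date, earliest first: B (4/7/2024), A (5/13/2024), C (5/22/2024), D (11/3/2024), E (11/2/2025).
D is already junior to A, so the subordination agreement changes nothing.

B, A, C, D, E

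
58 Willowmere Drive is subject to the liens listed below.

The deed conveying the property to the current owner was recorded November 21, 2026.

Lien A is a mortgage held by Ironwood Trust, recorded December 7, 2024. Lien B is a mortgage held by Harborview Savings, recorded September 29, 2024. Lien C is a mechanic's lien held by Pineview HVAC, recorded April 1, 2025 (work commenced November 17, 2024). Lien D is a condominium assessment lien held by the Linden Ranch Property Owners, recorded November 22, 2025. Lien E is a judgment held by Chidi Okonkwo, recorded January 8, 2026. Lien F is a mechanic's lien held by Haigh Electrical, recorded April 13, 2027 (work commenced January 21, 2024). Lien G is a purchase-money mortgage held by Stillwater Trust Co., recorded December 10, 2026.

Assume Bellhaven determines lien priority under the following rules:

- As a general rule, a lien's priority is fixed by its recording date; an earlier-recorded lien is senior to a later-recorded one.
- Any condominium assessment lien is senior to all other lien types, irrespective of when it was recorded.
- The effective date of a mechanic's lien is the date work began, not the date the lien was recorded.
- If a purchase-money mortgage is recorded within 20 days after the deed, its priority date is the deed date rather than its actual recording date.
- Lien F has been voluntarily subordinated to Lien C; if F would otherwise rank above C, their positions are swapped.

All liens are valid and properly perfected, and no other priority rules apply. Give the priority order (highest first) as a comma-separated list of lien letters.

Effective dates after the stated exceptions: C's effective date is November 17, 2024, when work began; F is treated as recorded January 21, 2024, the work-commencement date; G's effective date is the deed date, November 21, 2026.
D is a condominium assessment lien and takes priority over every other lien.
Remaining liens by effective date: F (January 21, 2024), B (September 29, 2024), C (November 17, 2024), A (December 7, 2024), E (January 8, 2026), G (November 21, 2026).
F would otherwise be senior to C, so under the subordination agreement F and C exchange positions.

D, C, B, F, A, E, G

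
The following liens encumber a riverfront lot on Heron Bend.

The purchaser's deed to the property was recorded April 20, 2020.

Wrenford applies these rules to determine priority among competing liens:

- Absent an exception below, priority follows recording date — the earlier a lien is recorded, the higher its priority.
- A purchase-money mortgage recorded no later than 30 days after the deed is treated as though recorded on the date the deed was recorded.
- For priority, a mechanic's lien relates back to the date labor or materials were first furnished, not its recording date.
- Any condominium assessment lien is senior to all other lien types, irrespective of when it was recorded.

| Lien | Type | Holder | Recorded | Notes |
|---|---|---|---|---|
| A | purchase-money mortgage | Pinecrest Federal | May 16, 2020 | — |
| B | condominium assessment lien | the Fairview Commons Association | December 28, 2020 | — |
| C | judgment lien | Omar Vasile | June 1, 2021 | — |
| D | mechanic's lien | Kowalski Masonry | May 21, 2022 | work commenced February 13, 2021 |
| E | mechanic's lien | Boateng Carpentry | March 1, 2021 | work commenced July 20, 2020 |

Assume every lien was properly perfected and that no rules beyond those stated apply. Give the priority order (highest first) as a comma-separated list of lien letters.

B, A, E, D, C

Effective dates: A relates back to the deed date April 20, 2020; D is treated as recorded February 13, 2021, the work-commencement date; E's effective date is July 20, 2020, when work began.
B is a condominium assessment lien, so it outranks all other liens regardless of date.
Remaining liens by effective date: A (April 20, 2020), E (July 20, 2020), D (February 13, 2021), C (June 1, 2021).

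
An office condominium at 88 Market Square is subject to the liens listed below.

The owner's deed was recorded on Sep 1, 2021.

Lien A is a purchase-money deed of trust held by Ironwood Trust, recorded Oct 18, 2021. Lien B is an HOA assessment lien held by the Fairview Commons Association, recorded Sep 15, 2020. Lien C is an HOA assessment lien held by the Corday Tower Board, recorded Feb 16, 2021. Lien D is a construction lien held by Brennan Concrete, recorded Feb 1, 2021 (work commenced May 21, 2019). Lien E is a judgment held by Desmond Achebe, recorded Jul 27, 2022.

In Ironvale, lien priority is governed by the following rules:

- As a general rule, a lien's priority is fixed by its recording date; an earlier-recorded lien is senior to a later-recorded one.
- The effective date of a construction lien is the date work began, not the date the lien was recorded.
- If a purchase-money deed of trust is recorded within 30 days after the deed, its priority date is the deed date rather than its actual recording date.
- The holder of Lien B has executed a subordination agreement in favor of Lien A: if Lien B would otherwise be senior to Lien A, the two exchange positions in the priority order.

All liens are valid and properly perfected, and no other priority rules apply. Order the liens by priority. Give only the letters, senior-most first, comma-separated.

D, A, C, B, E

Effective dates after the stated exceptions: A was recorded 47 days after the deed, outside the 30-day window, so it keeps its recording date; D is treated as recorded May 21, 2019, the work-commencement date.
By effective date: D (May 21, 2019), B (Sep 15, 2020), C (Feb 16, 2021), A (Oct 18, 2021), E (Jul 27, 2022).
Because B would otherwise rank above A, the subordination swaps them.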